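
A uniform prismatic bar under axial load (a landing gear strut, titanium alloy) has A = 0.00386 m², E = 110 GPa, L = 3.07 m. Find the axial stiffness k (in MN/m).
Model: a uniform prismatic bar under axial load, so k = (A·E) / L.
Convert to SI units:
  E = 110 GPa = 1.1 × 10¹¹ Pa
Substitute:
  k = (0.00386 × (1.1 × 10¹¹)) / 3.07
  k = 1.383 × 10⁸ N/m
Convert: k = 1.383 × 10⁸ N/m = 138.3 MN/m
Final answer: k = 138.3 MN/m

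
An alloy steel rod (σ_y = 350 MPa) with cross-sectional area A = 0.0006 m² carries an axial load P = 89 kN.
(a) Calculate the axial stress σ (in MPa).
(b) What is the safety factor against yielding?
(a) Axial stress σ = P/A. Convert P = 89 kN = 89000 N.
  σ = 89000 / 0.0006 = 1.483 × 10⁸ Pa = 148.3 MPa
(b) Safety factor SF = σ_y/σ = 350 / 148.3 = 2.36
Final answer: (a) σ = 148.3 MPa, (b) SF = 2.36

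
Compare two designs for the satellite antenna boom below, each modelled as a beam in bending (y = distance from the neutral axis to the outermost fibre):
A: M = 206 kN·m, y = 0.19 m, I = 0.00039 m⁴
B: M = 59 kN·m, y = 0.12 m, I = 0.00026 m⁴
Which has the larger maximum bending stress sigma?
Model: a beam in bending (y = distance from the neutral axis to the outermost fibre), so sigma = (M·y) / I (SI units).
  A: sigma = (206000 × 0.19) / 0.00039 = 1.004 × 10⁸ Pa = 100.4 MPa
  B: sigma = (59000 × 0.12) / 0.00026 = 2.723 × 10⁷ Pa = 27.23 MPa
100.4 MPa > 27.23 MPa, so A is larger.
Final answer: A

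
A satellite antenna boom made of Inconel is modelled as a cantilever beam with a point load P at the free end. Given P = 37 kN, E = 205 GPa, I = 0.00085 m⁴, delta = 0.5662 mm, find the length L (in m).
Model: a cantilever beam with a point load P at the free end, so delta = (P·L^3) / (3·E·I).
Solve for L: L = ((3·delta·E·I) / P)^(1/3).
Convert to SI units:
  P = 37 kN = 37000 N
  E = 205 GPa = 2.05 × 10¹¹ Pa
  delta = 0.5662 mm = 0.0005662 m
Substitute:
  L = ((3 × 0.0005662 × (2.05 × 10¹¹) × 0.00085) / 37000)^(1/3)
  L = 2 m
Final answer: L = 2 m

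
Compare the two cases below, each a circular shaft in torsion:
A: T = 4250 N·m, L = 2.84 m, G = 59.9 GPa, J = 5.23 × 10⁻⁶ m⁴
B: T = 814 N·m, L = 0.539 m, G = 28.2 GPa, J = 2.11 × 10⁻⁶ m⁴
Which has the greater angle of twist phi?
Model: a circular shaft in torsion, so phi = (T·L) / (G·J) (SI units).
  A: phi = (4250 × 2.84) / ((5.99 × 10¹⁰) × (5.23 × 10⁻⁶)) = 0.03853 rad = 2.208°
  B: phi = (814 × 0.539) / ((2.82 × 10¹⁰) × (2.11 × 10⁻⁶)) = 0.007374 rad = 0.4225°
2.208° > 0.4225°, so A is larger.
Final answer: A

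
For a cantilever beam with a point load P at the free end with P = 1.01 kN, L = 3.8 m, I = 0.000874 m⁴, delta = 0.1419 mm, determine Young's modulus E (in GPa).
Model: a cantilever beam with a point load P at the free end, so delta = (P·L^3) / (3·E·I).
Solve for E: E = (P·L^3) / (3·delta·I).
Convert to SI units:
  P = 1.01 kN = 1010 N
  delta = 0.1419 mm = 0.0001419 m
Substitute:
  E = (1010 × 3.8^3) / (3 × 0.0001419 × 0.000874)
  E = 1.49 × 10¹¹ Pa
Convert: E = 1.49 × 10¹¹ Pa = 149 GPa
Final answer: E = 149 GPa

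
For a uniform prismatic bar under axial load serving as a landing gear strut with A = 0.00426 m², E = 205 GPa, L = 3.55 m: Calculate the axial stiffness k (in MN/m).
Model: a uniform prismatic bar under axial load, so k = (A·E) / L.
Convert to SI units:
  E = 205 GPa = 2.05 × 10¹¹ Pa
Substitute:
  k = (0.00426 × (2.05 × 10¹¹)) / 3.55
  k = 2.46 × 10⁸ N/m
Convert: k = 2.46 × 10⁸ N/m = 246 MN/m
Final answer: k = 246 MN/m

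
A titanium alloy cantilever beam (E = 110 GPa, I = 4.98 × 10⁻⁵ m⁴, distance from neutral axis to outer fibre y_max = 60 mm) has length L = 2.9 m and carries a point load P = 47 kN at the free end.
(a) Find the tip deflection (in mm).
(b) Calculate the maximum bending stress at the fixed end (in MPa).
(a) Tip deflection of a cantilever with an end point load: δ = P·L^3 / (3·E·I). Convert P = 47 kN = 47000 N, E = 110 GPa = 1.1 × 10¹¹ Pa.
  δ = (47000 × 2.9^3) / (3 × (1.1 × 10¹¹) × (4.98 × 10⁻⁵)) = 0.06975 m = 69.75 mm
(b) Maximum bending moment at the fixed end: M = P·L = 47000 × 2.9 = 136300 N·m. Convert y_max = 60 mm = 0.06 m.
  σ = M·y_max / I = (136300 × 0.06) / (4.98 × 10⁻⁵) = 1.642 × 10⁸ Pa = 164.2 MPa
Final answer: (a) δ = 69.75 mm, (b) σ = 164.2 MPa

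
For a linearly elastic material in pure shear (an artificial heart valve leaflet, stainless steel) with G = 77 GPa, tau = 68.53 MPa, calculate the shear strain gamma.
Model: a linearly elastic material in pure shear, so tau = G·gamma.
Solve for gamma: gamma = tau / G.
Convert to SI units:
  G = 77 GPa = 7.7 × 10¹⁰ Pa
  tau = 68.53 MPa = 6.853 × 10⁷ Pa
Substitute:
  gamma = (6.853 × 10⁷) / (7.7 × 10¹⁰)
  gamma = 0.00089
Final answer: gamma = 0.00089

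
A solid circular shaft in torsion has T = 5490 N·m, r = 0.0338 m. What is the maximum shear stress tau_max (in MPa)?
Model: a solid circular shaft in torsion, so tau_max = (2·T) / (π·r^3).
Substitute:
  tau_max = (2 × 5490) / (π × 0.0338^3)
  tau_max = 9.051 × 10⁷ Pa
Convert: tau_max = 9.051 × 10⁷ Pa = 90.51 MPa
Final answer: tau_max = 90.51 MPa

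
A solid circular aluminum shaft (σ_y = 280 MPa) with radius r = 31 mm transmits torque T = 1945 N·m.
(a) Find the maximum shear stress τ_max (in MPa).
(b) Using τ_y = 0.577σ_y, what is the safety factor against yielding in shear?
(a) For a solid circular shaft, τ_max = T·r/J with J = π·r^4/2, i.e. τ_max = 2·T / (π·r^3). Convert r = 31 mm = 0.031 m.
  τ_max = (2 × 1945) / (π × 0.031^3) = 4.156 × 10⁷ Pa = 41.56 MPa
(b) τ_y = 0.577 × 280 = 161.56 MPa
  SF = τ_y/τ_max = 161.56 / 41.56 = 3.887
Final answer: (a) τ_max = 41.56 MPa, (b) SF = 3.887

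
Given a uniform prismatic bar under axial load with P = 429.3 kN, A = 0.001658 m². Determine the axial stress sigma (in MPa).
Model: a uniform prismatic bar under axial load, so sigma = P / A.
Convert to SI units:
  P = 429.3 kN = 429300 N
Substitute:
  sigma = 429300 / 0.001658
  sigma = 2.589 × 10⁸ Pa
Convert: sigma = 2.589 × 10⁸ Pa = 258.9 MPa
Final answer: sigma = 258.9 MPa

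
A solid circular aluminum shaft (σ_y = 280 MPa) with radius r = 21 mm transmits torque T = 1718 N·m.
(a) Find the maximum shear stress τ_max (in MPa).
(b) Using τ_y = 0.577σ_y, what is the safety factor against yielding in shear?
(a) For a solid circular shaft, τ_max = T·r/J with J = π·r^4/2, i.e. τ_max = 2·T / (π·r^3). Convert r = 21 mm = 0.021 m.
  τ_max = (2 × 1718) / (π × 0.021^3) = 1.181 × 10⁸ Pa = 118.1 MPa
(b) τ_y = 0.577 × 280 = 161.56 MPa
  SF = τ_y/τ_max = 161.56 / 118.1 = 1.368
Final answer: (a) τ_max = 118.1 MPa, (b) SF = 1.368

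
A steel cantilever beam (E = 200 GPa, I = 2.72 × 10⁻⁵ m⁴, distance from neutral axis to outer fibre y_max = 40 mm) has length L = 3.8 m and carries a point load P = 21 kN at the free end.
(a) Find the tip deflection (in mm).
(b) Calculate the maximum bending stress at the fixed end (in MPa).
(a) Tip deflection of a cantilever with an end point load: δ = P·L^3 / (3·E·I). Convert P = 21 kN = 21000 N, E = 200 GPa = 2 × 10¹¹ Pa.
  δ = (21000 × 3.8^3) / (3 × (2 × 10¹¹) × (2.72 × 10⁻⁵)) = 0.07061 m = 70.61 mm
(b) Maximum bending moment at the fixed end: M = P·L = 21000 × 3.8 = 79800 N·m. Convert y_max = 40 mm = 0.04 m.
  σ = M·y_max / I = (79800 × 0.04) / (2.72 × 10⁻⁵) = 1.174 × 10⁸ Pa = 117.4 MPa
Final answer: (a) δ = 70.61 mm, (b) σ = 117.4 MPa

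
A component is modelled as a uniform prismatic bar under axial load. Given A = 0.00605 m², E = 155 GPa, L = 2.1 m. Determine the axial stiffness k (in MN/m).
Model: a uniform prismatic bar under axial load, so k = (A·E) / L.
Convert to SI units:
  E = 155 GPa = 1.55 × 10¹¹ Pa
Substitute:
  k = (0.00605 × (1.55 × 10¹¹)) / 2.1
  k = 4.465 × 10⁸ N/m
Convert: k = 4.465 × 10⁸ N/m = 446.5 MN/m
Final answer: k = 446.5 MN/m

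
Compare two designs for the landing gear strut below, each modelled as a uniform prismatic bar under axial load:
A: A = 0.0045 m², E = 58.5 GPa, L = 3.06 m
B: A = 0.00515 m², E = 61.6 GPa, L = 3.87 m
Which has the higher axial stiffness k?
Model: a uniform prismatic bar under axial load, so k = (A·E) / L (SI units).
  A: k = (0.0045 × (5.85 × 10¹⁰)) / 3.06 = 8.603 × 10⁷ N/m = 86.03 MN/m
  B: k = (0.00515 × (6.16 × 10¹⁰)) / 3.87 = 8.197 × 10⁷ N/m = 81.97 MN/m
86.03 MN/m > 81.97 MN/m, so A is larger.
Final answer: A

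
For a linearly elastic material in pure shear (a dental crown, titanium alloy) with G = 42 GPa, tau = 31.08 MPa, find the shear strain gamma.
Model: a linearly elastic material in pure shear, so tau = G·gamma.
Solve for gamma: gamma = tau / G.
Convert to SI units:
  G = 42 GPa = 4.2 × 10¹⁰ Pa
  tau = 31.08 MPa = 3.108 × 10⁷ Pa
Substitute:
  gamma = (3.108 × 10⁷) / (4.2 × 10¹⁰)
  gamma = 0.00074
Final answer: gamma = 0.00074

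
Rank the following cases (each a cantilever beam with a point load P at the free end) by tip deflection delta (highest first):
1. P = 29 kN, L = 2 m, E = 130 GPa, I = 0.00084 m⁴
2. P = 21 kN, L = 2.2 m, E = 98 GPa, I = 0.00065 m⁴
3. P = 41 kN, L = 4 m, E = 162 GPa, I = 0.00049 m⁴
Model: a cantilever beam with a point load P at the free end, so delta = (P·L^3) / (3·E·I) (SI units).
  Case 1: delta = (29000 × 2^3) / (3 × (1.3 × 10¹¹) × 0.00084) = 0.0007082 m = 0.7082 mm
  Case 2: delta = (21000 × 2.2^3) / (3 × (9.8 × 10¹⁰) × 0.00065) = 0.00117 m = 1.17 mm
  Case 3: delta = (41000 × 4^3) / (3 × (1.62 × 10¹¹) × 0.00049) = 0.01102 m = 11.02 mm
Ordering: 11.02 mm (case 3) > 1.17 mm (case 2) > 0.7082 mm (case 1)
Final answer: 3, 2, 1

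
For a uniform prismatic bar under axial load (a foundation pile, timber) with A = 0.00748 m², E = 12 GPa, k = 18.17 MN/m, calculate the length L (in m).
Model: a uniform prismatic bar under axial load, so k = (A·E) / L.
Solve for L: L = (A·E) / k.
Convert to SI units:
  E = 12 GPa = 1.2 × 10¹⁰ Pa
  k = 18.17 MN/m = 1.817 × 10⁷ N/m
Substitute:
  L = (0.00748 × (1.2 × 10¹⁰)) / (1.817 × 10⁷)
  L = 4.94 m
Final answer: L = 4.94 m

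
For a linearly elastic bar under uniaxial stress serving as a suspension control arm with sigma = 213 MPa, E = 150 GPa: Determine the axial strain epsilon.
Model: a linearly elastic bar under uniaxial stress, so epsilon = sigma / E.
Convert to SI units:
  sigma = 213 MPa = 2.13 × 10⁸ Pa
  E = 150 GPa = 1.5 × 10¹¹ Pa
Substitute:
  epsilon = (2.13 × 10⁸) / (1.5 × 10¹¹)
  epsilon = 0.00142
Final answer: epsilon = 0.00142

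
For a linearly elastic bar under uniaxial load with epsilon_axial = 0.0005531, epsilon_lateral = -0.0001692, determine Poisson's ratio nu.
Model: a linearly elastic bar under uniaxial load, so epsilon_lateral = -nu·epsilon_axial.
Solve for nu: nu = -epsilon_lateral / epsilon_axial.
Substitute:
  nu = -(-0.0001692) / 0.0005531
  nu = 0.3059
Final answer: nu = 0.3059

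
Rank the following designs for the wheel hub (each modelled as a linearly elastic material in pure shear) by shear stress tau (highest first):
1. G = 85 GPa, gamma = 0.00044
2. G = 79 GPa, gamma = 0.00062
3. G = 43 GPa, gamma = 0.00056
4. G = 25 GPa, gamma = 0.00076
Model: a linearly elastic material in pure shear, so tau = G·gamma (SI units).
  Case 1: tau = (8.5 × 10¹⁰) × 0.00044 = 3.74 × 10⁷ Pa = 37.4 MPa
  Case 2: tau = (7.9 × 10¹⁰) × 0.00062 = 4.898 × 10⁷ Pa = 48.98 MPa
  Case 3: tau = (4.3 × 10¹⁰) × 0.00056 = 2.408 × 10⁷ Pa = 24.08 MPa
  Case 4: tau = (2.5 × 10¹⁰) × 0.00076 = 1.9 × 10⁷ Pa = 19 MPa
Ordering: 48.98 MPa (case 2) > 37.4 MPa (case 1) > 24.08 MPa (case 3) > 19 MPa (case 4)
Final answer: 2, 1, 3, 4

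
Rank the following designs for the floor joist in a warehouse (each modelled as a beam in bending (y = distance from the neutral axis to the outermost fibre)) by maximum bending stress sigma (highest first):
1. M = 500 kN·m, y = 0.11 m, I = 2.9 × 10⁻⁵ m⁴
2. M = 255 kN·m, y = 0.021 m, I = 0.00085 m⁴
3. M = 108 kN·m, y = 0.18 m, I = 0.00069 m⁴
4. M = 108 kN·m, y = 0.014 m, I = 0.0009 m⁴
Model: a beam in bending (y = distance from the neutral axis to the outermost fibre), so sigma = (M·y) / I (SI units).
  Case 1: sigma = (500000 × 0.11) / (2.9 × 10⁻⁵) = 1.897 × 10⁹ Pa = 1897 MPa
  Case 2: sigma = (255000 × 0.021) / 0.00085 = 6.3 × 10⁶ Pa = 6.3 MPa
  Case 3: sigma = (108000 × 0.18) / 0.00069 = 2.817 × 10⁷ Pa = 28.17 MPa
  Case 4: sigma = (108000 × 0.014) / 0.0009 = 1.68 × 10⁶ Pa = 1.68 MPa
Ordering: 1897 MPa (case 1) > 28.17 MPa (case 3) > 6.3 MPa (case 2) > 1.68 MPa (case 4)
Final answer: 1, 3, 2, 4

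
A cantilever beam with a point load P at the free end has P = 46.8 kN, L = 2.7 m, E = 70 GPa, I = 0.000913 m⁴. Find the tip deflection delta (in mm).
Model: a cantilever beam with a point load P at the free end, so delta = (P·L^3) / (3·E·I).
Convert to SI units:
  P = 46.8 kN = 46800 N
  E = 70 GPa = 7 × 10¹⁰ Pa
Substitute:
  delta = (46800 × 2.7^3) / (3 × (7 × 10¹⁰) × 0.000913)
  delta = 0.004804 m
Convert: delta = 0.004804 m = 4.804 mm
Final answer: delta = 4.804 mm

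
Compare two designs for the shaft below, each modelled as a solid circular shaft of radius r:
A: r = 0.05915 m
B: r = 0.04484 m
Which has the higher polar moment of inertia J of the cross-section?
Model: a solid circular shaft of radius r, so J = (π·r^4) / 2 (SI units).
  A: J = (π × 0.05915^4) / 2 = 1.923 × 10⁻⁵ m⁴
  B: J = (π × 0.04484^4) / 2 = 6.35 × 10⁻⁶ m⁴
1.923 × 10⁻⁵ m⁴ > 6.35 × 10⁻⁶ m⁴, so A is larger.
Final answer: A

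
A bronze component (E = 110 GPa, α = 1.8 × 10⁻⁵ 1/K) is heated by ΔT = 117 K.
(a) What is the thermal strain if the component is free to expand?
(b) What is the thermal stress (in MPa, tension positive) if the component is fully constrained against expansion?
(a) Free thermal strain ε_th = α·ΔT = (1.8 × 10⁻⁵) × 117 = 0.002106
(b) Fully constrained, the expansion is suppressed, so σ = -E·α·ΔT. Convert E = 110 GPa = 1.1 × 10¹¹ Pa.
  σ = -(1.1 × 10¹¹) × (1.8 × 10⁻⁵) × 117 = -2.317 × 10⁸ Pa = -231.7 MPa (compressive)
Final answer: (a) ε_th = 0.002106, (b) σ = -231.7 MPa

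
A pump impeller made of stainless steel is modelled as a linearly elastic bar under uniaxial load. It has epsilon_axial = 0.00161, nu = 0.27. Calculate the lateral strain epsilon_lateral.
Model: a linearly elastic bar under uniaxial load, so epsilon_lateral = -nu·epsilon_axial.
Substitute:
  epsilon_lateral = -(0.27 × 0.00161)
  epsilon_lateral = -0.0004347
Final answer: epsilon_lateral = -0.0004347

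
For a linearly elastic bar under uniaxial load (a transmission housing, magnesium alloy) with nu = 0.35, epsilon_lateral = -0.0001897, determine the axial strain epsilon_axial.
Model: a linearly elastic bar under uniaxial load, so epsilon_lateral = -nu·epsilon_axial.
Solve for epsilon_axial: epsilon_axial = -epsilon_lateral / nu.
Substitute:
  epsilon_axial = -(-0.0001897) / 0.35
  epsilon_axial = 0.000542
Final answer: epsilon_axial = 0.000542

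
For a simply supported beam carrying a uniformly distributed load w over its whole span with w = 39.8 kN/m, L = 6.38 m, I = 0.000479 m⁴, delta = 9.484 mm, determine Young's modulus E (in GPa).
Model: a simply supported beam carrying a uniformly distributed load w over its whole span, so delta = (5·w·L^4) / (384·E·I).
Solve for E: E = (5·w·L^4) / (384·delta·I).
Convert to SI units:
  w = 39.8 kN/m = 39800 N/m
  delta = 9.484 mm = 0.009484 m
Substitute:
  E = (5 × 39800 × 6.38^4) / (384 × 0.009484 × 0.000479)
  E = 1.89 × 10¹¹ Pa
Convert: E = 1.89 × 10¹¹ Pa = 189 GPa
Final answer: E = 189 GPa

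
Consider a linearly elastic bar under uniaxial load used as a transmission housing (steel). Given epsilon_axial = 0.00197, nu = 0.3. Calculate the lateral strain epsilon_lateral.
Model: a linearly elastic bar under uniaxial load, so epsilon_lateral = -nu·epsilon_axial.
Substitute:
  epsilon_lateral = -(0.3 × 0.00197)
  epsilon_lateral = -0.000591
Final answer: epsilon_lateral = -0.000591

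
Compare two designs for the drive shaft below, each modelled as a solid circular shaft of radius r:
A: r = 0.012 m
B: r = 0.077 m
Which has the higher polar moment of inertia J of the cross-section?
Model: a solid circular shaft of radius r, so J = (π·r^4) / 2 (SI units).
  A: J = (π × 0.012^4) / 2 = 3.257 × 10⁻⁸ m⁴
  B: J = (π × 0.077^4) / 2 = 5.522 × 10⁻⁵ m⁴
5.522 × 10⁻⁵ m⁴ > 3.257 × 10⁻⁸ m⁴, so B is larger.
Final answer: B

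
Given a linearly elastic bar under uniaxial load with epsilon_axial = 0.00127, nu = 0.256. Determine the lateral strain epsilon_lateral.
Model: a linearly elastic bar under uniaxial load, so epsilon_lateral = -nu·epsilon_axial.
Substitute:
  epsilon_lateral = -(0.256 × 0.00127)
  epsilon_lateral = -0.0003251
Final answer: epsilon_lateral = -0.0003251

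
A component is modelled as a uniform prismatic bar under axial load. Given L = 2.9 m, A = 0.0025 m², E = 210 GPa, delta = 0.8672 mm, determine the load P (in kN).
Model: a uniform prismatic bar under axial load, so delta = (P·L) / (A·E).
Solve for P: P = (delta·A·E) / L.
Convert to SI units:
  E = 210 GPa = 2.1 × 10¹¹ Pa
  delta = 0.8672 mm = 0.0008672 m
Substitute:
  P = (0.0008672 × 0.0025 × (2.1 × 10¹¹)) / 2.9
  P = 157000 N
Convert: P = 157000 N = 157 kN
Final answer: P = 157 kN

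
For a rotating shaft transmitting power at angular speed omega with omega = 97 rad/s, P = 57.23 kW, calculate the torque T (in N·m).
Model: a rotating shaft transmitting power at angular speed omega, so P = T·omega.
Solve for T: T = P / omega.
Convert to SI units:
  P = 57.23 kW = 57230 W
Substitute:
  T = 57230 / 97
  T = 590 N·m
Final answer: T = 590 N·m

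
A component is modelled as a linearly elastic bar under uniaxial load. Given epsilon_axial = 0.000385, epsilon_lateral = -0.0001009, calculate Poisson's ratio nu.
Model: a linearly elastic bar under uniaxial load, so epsilon_lateral = -nu·epsilon_axial.
Solve for nu: nu = -epsilon_lateral / epsilon_axial.
Substitute:
  nu = -(-0.0001009) / 0.000385
  nu = 0.2621
Final answer: nu = 0.2621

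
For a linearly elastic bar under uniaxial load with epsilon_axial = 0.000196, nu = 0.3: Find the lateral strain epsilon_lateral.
Model: a linearly elastic bar under uniaxial load, so epsilon_lateral = -nu·epsilon_axial.
Substitute:
  epsilon_lateral = -(0.3 × 0.000196)
  epsilon_lateral = -5.88 × 10⁻⁵
Final answer: epsilon_lateral = -5.88 × 10⁻⁵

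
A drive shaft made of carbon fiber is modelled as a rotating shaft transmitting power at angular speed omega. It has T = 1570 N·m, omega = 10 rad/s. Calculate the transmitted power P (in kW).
Model: a rotating shaft transmitting power at angular speed omega, so P = T·omega.
Substitute:
  P = 1570 × 10
  P = 15700 W
Convert: P = 15700 W = 15.7 kW
Final answer: P = 15.7 kW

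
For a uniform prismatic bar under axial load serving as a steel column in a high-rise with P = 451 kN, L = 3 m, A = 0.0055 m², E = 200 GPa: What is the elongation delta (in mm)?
Model: a uniform prismatic bar under axial load, so delta = (P·L) / (A·E).
Convert to SI units:
  P = 451 kN = 451000 N
  E = 200 GPa = 2 × 10¹¹ Pa
Substitute:
  delta = (451000 × 3) / (0.0055 × (2 × 10¹¹))
  delta = 0.00123 m
Convert: delta = 0.00123 m = 1.23 mm
Final answer: delta = 1.23 mm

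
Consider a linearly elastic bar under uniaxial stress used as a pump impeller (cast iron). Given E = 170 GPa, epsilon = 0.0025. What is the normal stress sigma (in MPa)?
Model: a linearly elastic bar under uniaxial stress, so sigma = E·epsilon.
Convert to SI units:
  E = 170 GPa = 1.7 × 10¹¹ Pa
Substitute:
  sigma = (1.7 × 10¹¹) × 0.0025
  sigma = 4.25 × 10⁸ Pa
Convert: sigma = 4.25 × 10⁸ Pa = 425 MPa
Final answer: sigma = 425 MPa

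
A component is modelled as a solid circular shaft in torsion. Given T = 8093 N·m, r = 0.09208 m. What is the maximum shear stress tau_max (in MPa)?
Model: a solid circular shaft in torsion, so tau_max = (2·T) / (π·r^3).
Substitute:
  tau_max = (2 × 8093) / (π × 0.09208^3)
  tau_max = 6.599 × 10⁶ Pa
Convert: tau_max = 6.599 × 10⁶ Pa = 6.599 MPa
Final answer: tau_max = 6.599 MPa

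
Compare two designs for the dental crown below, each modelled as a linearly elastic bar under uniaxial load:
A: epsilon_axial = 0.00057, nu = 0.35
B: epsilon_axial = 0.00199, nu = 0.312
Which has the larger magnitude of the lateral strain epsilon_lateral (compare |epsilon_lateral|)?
Model: a linearly elastic bar under uniaxial load, so epsilon_lateral = -nu·epsilon_axial (SI units).
  A: epsilon_lateral = -(0.35 × 0.00057) = -0.0001995
  B: epsilon_lateral = -(0.312 × 0.00199) = -0.0006209
|epsilon_lateral|: A = 0.0001995, B = 0.0006209, so B is larger in magnitude.
Final answer: B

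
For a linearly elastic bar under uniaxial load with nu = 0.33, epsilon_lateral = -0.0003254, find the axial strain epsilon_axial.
Model: a linearly elastic bar under uniaxial load, so epsilon_lateral = -nu·epsilon_axial.
Solve for epsilon_axial: epsilon_axial = -epsilon_lateral / nu.
Substitute:
  epsilon_axial = -(-0.0003254) / 0.33
  epsilon_axial = 0.0009861
Final answer: epsilon_axial = 0.0009861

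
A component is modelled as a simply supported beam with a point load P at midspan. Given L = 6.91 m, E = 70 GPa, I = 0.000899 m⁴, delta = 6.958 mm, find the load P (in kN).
Model: a simply supported beam with a point load P at midspan, so delta = (P·L^3) / (48·E·I).
Solve for P: P = (48·delta·E·I) / L^3.
Convert to SI units:
  E = 70 GPa = 7 × 10¹⁰ Pa
  delta = 6.958 mm = 0.006958 m
Substitute:
  P = (48 × 0.006958 × (7 × 10¹⁰) × 0.000899) / 6.91^3
  P = 63700 N
Convert: P = 63700 N = 63.7 kN
Final answer: P = 63.7 kN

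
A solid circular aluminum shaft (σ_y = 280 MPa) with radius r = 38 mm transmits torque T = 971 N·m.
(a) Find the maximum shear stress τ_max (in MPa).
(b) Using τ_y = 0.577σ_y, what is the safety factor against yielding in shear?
(a) For a solid circular shaft, τ_max = T·r/J with J = π·r^4/2, i.e. τ_max = 2·T / (π·r^3). Convert r = 38 mm = 0.038 m.
  τ_max = (2 × 971) / (π × 0.038^3) = 1.127 × 10⁷ Pa = 11.27 MPa
(b) τ_y = 0.577 × 280 = 161.56 MPa
  SF = τ_y/τ_max = 161.56 / 11.27 = 14.34
Final answer: (a) τ_max = 11.27 MPa, (b) SF = 14.34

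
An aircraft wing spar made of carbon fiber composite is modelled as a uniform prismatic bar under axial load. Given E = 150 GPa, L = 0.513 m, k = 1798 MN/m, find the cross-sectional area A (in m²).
Model: a uniform prismatic bar under axial load, so k = (A·E) / L.
Solve for A: A = (k·L) / E.
Convert to SI units:
  E = 150 GPa = 1.5 × 10¹¹ Pa
  k = 1798 MN/m = 1.798 × 10⁹ N/m
Substitute:
  A = ((1.798 × 10⁹) × 0.513) / (1.5 × 10¹¹)
  A = 0.006149 m²
Final answer: A = 0.006149 m²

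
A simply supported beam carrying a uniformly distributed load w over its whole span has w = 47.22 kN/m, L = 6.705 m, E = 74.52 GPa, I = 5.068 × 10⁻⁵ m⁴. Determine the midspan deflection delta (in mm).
Model: a simply supported beam carrying a uniformly distributed load w over its whole span, so delta = (5·w·L^4) / (384·E·I).
Convert to SI units:
  w = 47.22 kN/m = 47220 N/m
  E = 74.52 GPa = 7.452 × 10¹⁰ Pa
Substitute:
  delta = (5 × 47220 × 6.705^4) / (384 × (7.452 × 10¹⁰) × (5.068 × 10⁻⁵))
  delta = 0.329 m
Convert: delta = 0.329 m = 329 mm
Final answer: delta = 329 mm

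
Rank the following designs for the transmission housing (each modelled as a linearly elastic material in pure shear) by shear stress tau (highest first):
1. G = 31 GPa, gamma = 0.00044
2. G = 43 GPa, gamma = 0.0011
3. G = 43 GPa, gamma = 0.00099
Model: a linearly elastic material in pure shear, so tau = G·gamma (SI units).
  Case 1: tau = (3.1 × 10¹⁰) × 0.00044 = 1.364 × 10⁷ Pa = 13.64 MPa
  Case 2: tau = (4.3 × 10¹⁰) × 0.0011 = 4.73 × 10⁷ Pa = 47.3 MPa
  Case 3: tau = (4.3 × 10¹⁰) × 0.00099 = 4.257 × 10⁷ Pa = 42.57 MPa
Ordering: 47.3 MPa (case 2) > 42.57 MPa (case 3) > 13.64 MPa (case 1)
Final answer: 2, 3, 1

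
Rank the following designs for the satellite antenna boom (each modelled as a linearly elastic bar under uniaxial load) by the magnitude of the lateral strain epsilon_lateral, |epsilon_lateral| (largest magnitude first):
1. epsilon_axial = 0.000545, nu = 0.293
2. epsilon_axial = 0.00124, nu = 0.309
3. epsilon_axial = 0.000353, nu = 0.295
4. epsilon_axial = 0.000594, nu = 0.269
Model: a linearly elastic bar under uniaxial load, so epsilon_lateral = -nu·epsilon_axial (SI units).
  Case 1: epsilon_lateral = -(0.293 × 0.000545) = -0.0001597
  Case 2: epsilon_lateral = -(0.309 × 0.00124) = -0.0003832
  Case 3: epsilon_lateral = -(0.295 × 0.000353) = -0.0001041
  Case 4: epsilon_lateral = -(0.269 × 0.000594) = -0.0001598
Ordering by |epsilon_lateral|: 0.0003832 (case 2) > 0.0001598 (case 4) > 0.0001597 (case 1) > 0.0001041 (case 3)
Final answer: 2, 4, 1, 3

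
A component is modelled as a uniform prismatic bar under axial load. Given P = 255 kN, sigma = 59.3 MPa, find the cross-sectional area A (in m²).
Model: a uniform prismatic bar under axial load, so sigma = P / A.
Solve for A: A = P / sigma.
Convert to SI units:
  P = 255 kN = 255000 N
  sigma = 59.3 MPa = 5.93 × 10⁷ Pa
Substitute:
  A = 255000 / (5.93 × 10⁷)
  A = 0.0043 m²
Final answer: A = 0.0043 m²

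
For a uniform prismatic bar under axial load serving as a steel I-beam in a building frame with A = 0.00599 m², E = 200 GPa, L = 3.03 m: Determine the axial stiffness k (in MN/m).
Model: a uniform prismatic bar under axial load, so k = (A·E) / L.
Convert to SI units:
  E = 200 GPa = 2 × 10¹¹ Pa
Substitute:
  k = (0.00599 × (2 × 10¹¹)) / 3.03
  k = 3.954 × 10⁸ N/m
Convert: k = 3.954 × 10⁸ N/m = 395.4 MN/m
Final answer: k = 395.4 MN/m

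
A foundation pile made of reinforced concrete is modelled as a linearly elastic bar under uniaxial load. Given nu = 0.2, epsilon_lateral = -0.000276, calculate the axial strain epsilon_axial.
Model: a linearly elastic bar under uniaxial load, so epsilon_lateral = -nu·epsilon_axial.
Solve for epsilon_axial: epsilon_axial = -epsilon_lateral / nu.
Substitute:
  epsilon_axial = -(-0.000276) / 0.2
  epsilon_axial = 0.00138
Final answer: epsilon_axial = 0.00138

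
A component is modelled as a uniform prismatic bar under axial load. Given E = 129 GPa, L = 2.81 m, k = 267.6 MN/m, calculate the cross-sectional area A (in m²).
Model: a uniform prismatic bar under axial load, so k = (A·E) / L.
Solve for A: A = (k·L) / E.
Convert to SI units:
  E = 129 GPa = 1.29 × 10¹¹ Pa
  k = 267.6 MN/m = 2.676 × 10⁸ N/m
Substitute:
  A = ((2.676 × 10⁸) × 2.81) / (1.29 × 10¹¹)
  A = 0.005829 m²
Final answer: A = 0.005829 m²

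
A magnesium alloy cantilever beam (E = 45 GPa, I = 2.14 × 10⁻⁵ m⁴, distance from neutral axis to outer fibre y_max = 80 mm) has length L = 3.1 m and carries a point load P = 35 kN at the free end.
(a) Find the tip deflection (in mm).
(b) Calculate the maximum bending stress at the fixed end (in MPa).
(a) Tip deflection of a cantilever with an end point load: δ = P·L^3 / (3·E·I). Convert P = 35 kN = 35000 N, E = 45 GPa = 4.5 × 10¹⁰ Pa.
  δ = (35000 × 3.1^3) / (3 × (4.5 × 10¹⁰) × (2.14 × 10⁻⁵)) = 0.3609 m = 360.9 mm
(b) Maximum bending moment at the fixed end: M = P·L = 35000 × 3.1 = 108500 N·m. Convert y_max = 80 mm = 0.08 m.
  σ = M·y_max / I = (108500 × 0.08) / (2.14 × 10⁻⁵) = 4.056 × 10⁸ Pa = 405.6 MPa
Final answer: (a) δ = 360.9 mm, (b) σ = 405.6 MPa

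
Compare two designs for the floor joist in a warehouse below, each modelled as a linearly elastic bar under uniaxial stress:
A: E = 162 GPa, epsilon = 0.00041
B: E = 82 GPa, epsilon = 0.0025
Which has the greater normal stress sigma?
Model: a linearly elastic bar under uniaxial stress, so sigma = E·epsilon (SI units).
  A: sigma = (1.62 × 10¹¹) × 0.00041 = 6.642 × 10⁷ Pa = 66.42 MPa
  B: sigma = (8.2 × 10¹⁰) × 0.0025 = 2.05 × 10⁸ Pa = 205 MPa
205 MPa > 66.42 MPa, so B is larger.
Final answer: B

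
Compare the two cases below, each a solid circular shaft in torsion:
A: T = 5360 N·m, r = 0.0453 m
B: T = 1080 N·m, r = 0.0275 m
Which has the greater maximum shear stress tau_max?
Model: a solid circular shaft in torsion, so tau_max = (2·T) / (π·r^3) (SI units).
  A: tau_max = (2 × 5360) / (π × 0.0453^3) = 3.671 × 10⁷ Pa = 36.71 MPa
  B: tau_max = (2 × 1080) / (π × 0.0275^3) = 3.306 × 10⁷ Pa = 33.06 MPa
36.71 MPa > 33.06 MPa, so A is larger.
Final answer: A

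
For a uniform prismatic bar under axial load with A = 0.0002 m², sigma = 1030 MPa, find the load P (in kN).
Model: a uniform prismatic bar under axial load, so sigma = P / A.
Solve for P: P = sigma·A.
Convert to SI units:
  sigma = 1030 MPa = 1.03 × 10⁹ Pa
Substitute:
  P = (1.03 × 10⁹) × 0.0002
  P = 206000 N
Convert: P = 206000 N = 206 kN
Final answer: P = 206 kN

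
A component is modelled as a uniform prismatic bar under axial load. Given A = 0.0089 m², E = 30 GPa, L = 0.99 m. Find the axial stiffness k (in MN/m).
Model: a uniform prismatic bar under axial load, so k = (A·E) / L.
Convert to SI units:
  E = 30 GPa = 3 × 10¹⁰ Pa
Substitute:
  k = (0.0089 × (3 × 10¹⁰)) / 0.99
  k = 2.697 × 10⁸ N/m
Convert: k = 2.697 × 10⁸ N/m = 269.7 MN/m
Final answer: k = 269.7 MN/m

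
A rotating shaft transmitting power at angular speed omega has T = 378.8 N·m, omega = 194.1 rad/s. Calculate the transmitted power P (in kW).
Model: a rotating shaft transmitting power at angular speed omega, so P = T·omega.
Substitute:
  P = 378.8 × 194.1
  P = 73530 W
Convert: P = 73530 W = 73.53 kW
Final answer: P = 73.53 kW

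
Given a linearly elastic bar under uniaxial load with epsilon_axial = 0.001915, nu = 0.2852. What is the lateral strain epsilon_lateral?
Model: a linearly elastic bar under uniaxial load, so epsilon_lateral = -nu·epsilon_axial.
Substitute:
  epsilon_lateral = -(0.2852 × 0.001915)
  epsilon_lateral = -0.0005462
Final answer: epsilon_lateral = -0.0005462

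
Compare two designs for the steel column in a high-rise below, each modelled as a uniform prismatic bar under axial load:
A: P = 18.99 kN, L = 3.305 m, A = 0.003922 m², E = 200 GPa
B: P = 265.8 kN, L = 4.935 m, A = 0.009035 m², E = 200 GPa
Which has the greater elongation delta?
Model: a uniform prismatic bar under axial load, so delta = (P·L) / (A·E) (SI units).
  A: delta = (18990 × 3.305) / (0.003922 × (2 × 10¹¹)) = 8.001 × 10⁻⁵ m = 0.08001 mm
  B: delta = (265800 × 4.935) / (0.009035 × (2 × 10¹¹)) = 0.0007259 m = 0.7259 mm
0.7259 mm > 0.08001 mm, so B is larger.
Final answer: B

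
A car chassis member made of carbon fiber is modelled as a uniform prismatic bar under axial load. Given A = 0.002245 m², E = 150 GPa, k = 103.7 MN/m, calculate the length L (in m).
Model: a uniform prismatic bar under axial load, so k = (A·E) / L.
Solve for L: L = (A·E) / k.
Convert to SI units:
  E = 150 GPa = 1.5 × 10¹¹ Pa
  k = 103.7 MN/m = 1.037 × 10⁸ N/m
Substitute:
  L = (0.002245 × (1.5 × 10¹¹)) / (1.037 × 10⁸)
  L = 3.247 m
Final answer: L = 3.247 m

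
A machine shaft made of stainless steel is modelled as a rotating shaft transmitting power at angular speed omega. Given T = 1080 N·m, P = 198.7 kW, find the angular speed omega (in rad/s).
Model: a rotating shaft transmitting power at angular speed omega, so P = T·omega.
Solve for omega: omega = P / T.
Convert to SI units:
  P = 198.7 kW = 198700 W
Substitute:
  omega = 198700 / 1080
  omega = 184 rad/s
Final answer: omega = 184 rad/s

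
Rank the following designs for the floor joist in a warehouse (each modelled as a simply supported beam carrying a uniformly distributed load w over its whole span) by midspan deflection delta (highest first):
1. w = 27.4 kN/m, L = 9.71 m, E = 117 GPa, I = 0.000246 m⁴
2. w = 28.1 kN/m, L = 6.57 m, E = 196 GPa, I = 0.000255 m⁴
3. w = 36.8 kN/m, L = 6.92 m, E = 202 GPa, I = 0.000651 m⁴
Model: a simply supported beam carrying a uniformly distributed load w over its whole span, so delta = (5·w·L^4) / (384·E·I) (SI units).
  Case 1: delta = (5 × 27400 × 9.71^4) / (384 × (1.17 × 10¹¹) × 0.000246) = 0.1102 m = 110.2 mm
  Case 2: delta = (5 × 28100 × 6.57^4) / (384 × (1.96 × 10¹¹) × 0.000255) = 0.01364 m = 13.64 mm
  Case 3: delta = (5 × 36800 × 6.92^4) / (384 × (2.02 × 10¹¹) × 0.000651) = 0.008356 m = 8.356 mm
Ordering: 110.2 mm (case 1) > 13.64 mm (case 2) > 8.356 mm (case 3)
Final answer: 1, 2, 3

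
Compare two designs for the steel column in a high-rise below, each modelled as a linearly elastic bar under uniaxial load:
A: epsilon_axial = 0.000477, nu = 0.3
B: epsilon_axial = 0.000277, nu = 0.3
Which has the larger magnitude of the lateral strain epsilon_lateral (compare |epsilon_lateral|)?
Model: a linearly elastic bar under uniaxial load, so epsilon_lateral = -nu·epsilon_axial (SI units).
  A: epsilon_lateral = -(0.3 × 0.000477) = -0.0001431
  B: epsilon_lateral = -(0.3 × 0.000277) = -8.31 × 10⁻⁵
|epsilon_lateral|: A = 0.0001431, B = 8.31 × 10⁻⁵, so A is larger in magnitude.
Final answer: A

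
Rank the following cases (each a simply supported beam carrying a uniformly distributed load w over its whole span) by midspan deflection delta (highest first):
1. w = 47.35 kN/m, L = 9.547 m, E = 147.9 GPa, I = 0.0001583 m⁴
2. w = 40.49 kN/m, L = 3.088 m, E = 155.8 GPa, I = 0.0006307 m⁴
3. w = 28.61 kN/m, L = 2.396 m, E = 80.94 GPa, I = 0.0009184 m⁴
Model: a simply supported beam carrying a uniformly distributed load w over its whole span, so delta = (5·w·L^4) / (384·E·I) (SI units).
  Case 1: delta = (5 × 47350 × 9.547^4) / (384 × (1.479 × 10¹¹) × 0.0001583) = 0.2188 m = 218.8 mm
  Case 2: delta = (5 × 40490 × 3.088^4) / (384 × (1.558 × 10¹¹) × 0.0006307) = 0.0004879 m = 0.4879 mm
  Case 3: delta = (5 × 28610 × 2.396^4) / (384 × (8.094 × 10¹⁰) × 0.0009184) = 0.0001652 m = 0.1652 mm
Ordering: 218.8 mm (case 1) > 0.4879 mm (case 2) > 0.1652 mm (case 3)
Final answer: 1, 2, 3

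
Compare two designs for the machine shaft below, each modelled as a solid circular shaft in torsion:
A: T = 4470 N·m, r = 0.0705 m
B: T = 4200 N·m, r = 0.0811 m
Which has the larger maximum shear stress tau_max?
Model: a solid circular shaft in torsion, so tau_max = (2·T) / (π·r^3) (SI units).
  A: tau_max = (2 × 4470) / (π × 0.0705^3) = 8.121 × 10⁶ Pa = 8.121 MPa
  B: tau_max = (2 × 4200) / (π × 0.0811^3) = 5.013 × 10⁶ Pa = 5.013 MPa
8.121 MPa > 5.013 MPa, so A is larger.
Final answer: A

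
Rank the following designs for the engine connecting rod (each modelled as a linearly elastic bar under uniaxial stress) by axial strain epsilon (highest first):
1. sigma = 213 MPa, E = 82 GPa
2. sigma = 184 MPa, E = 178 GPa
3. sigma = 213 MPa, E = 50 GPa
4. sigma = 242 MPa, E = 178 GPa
Model: a linearly elastic bar under uniaxial stress, so epsilon = sigma / E (SI units).
  Case 1: epsilon = (2.13 × 10⁸) / (8.2 × 10¹⁰) = 0.002598
  Case 2: epsilon = (1.84 × 10⁸) / (1.78 × 10¹¹) = 0.001034
  Case 3: epsilon = (2.13 × 10⁸) / (5 × 10¹⁰) = 0.00426
  Case 4: epsilon = (2.42 × 10⁸) / (1.78 × 10¹¹) = 0.00136
Ordering: 0.00426 (case 3) > 0.002598 (case 1) > 0.00136 (case 4) > 0.001034 (case 2)
Final answer: 3, 1, 4, 2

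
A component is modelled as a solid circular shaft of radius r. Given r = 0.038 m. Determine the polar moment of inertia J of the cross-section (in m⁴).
Model: a solid circular shaft of radius r, so J = (π·r^4) / 2.
Substitute:
  J = (π × 0.038^4) / 2
  J = 3.275 × 10⁻⁶ m⁴
Final answer: J = 3.275 × 10⁻⁶ m⁴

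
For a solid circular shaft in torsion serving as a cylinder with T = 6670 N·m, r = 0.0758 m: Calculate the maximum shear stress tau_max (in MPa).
Model: a solid circular shaft in torsion, so tau_max = (2·T) / (π·r^3).
Substitute:
  tau_max = (2 × 6670) / (π × 0.0758^3)
  tau_max = 9.75 × 10⁶ Pa
Convert: tau_max = 9.75 × 10⁶ Pa = 9.75 MPa
Final answer: tau_max = 9.75 MPa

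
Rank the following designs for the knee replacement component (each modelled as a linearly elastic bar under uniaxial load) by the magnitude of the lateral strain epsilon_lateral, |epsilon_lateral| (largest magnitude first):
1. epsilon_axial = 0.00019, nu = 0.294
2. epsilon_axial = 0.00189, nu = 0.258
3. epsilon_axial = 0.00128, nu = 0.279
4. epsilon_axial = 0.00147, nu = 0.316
Model: a linearly elastic bar under uniaxial load, so epsilon_lateral = -nu·epsilon_axial (SI units).
  Case 1: epsilon_lateral = -(0.294 × 0.00019) = -5.586 × 10⁻⁵
  Case 2: epsilon_lateral = -(0.258 × 0.00189) = -0.0004876
  Case 3: epsilon_lateral = -(0.279 × 0.00128) = -0.0003571
  Case 4: epsilon_lateral = -(0.316 × 0.00147) = -0.0004645
Ordering by |epsilon_lateral|: 0.0004876 (case 2) > 0.0004645 (case 4) > 0.0003571 (case 3) > 5.586 × 10⁻⁵ (case 1)
Final answer: 2, 4, 3, 1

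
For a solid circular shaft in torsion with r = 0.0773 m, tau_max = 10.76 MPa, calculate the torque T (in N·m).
Model: a solid circular shaft in torsion, so tau_max = (2·T) / (π·r^3).
Solve for T: T = (π·tau_max·r^3) / 2.
Convert to SI units:
  tau_max = 10.76 MPa = 1.076 × 10⁷ Pa
Substitute:
  T = (π × (1.076 × 10⁷) × 0.0773^3) / 2
  T = 7807 N·m
Final answer: T = 7807 N·m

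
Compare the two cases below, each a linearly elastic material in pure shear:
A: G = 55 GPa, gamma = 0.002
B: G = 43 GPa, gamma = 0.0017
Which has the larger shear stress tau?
Model: a linearly elastic material in pure shear, so tau = G·gamma (SI units).
  A: tau = (5.5 × 10¹⁰) × 0.002 = 1.1 × 10⁸ Pa = 110 MPa
  B: tau = (4.3 × 10¹⁰) × 0.0017 = 7.31 × 10⁷ Pa = 73.1 MPa
110 MPa > 73.1 MPa, so A is larger.
Final answer: A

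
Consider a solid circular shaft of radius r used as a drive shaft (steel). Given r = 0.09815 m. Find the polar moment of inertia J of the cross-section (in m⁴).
Model: a solid circular shaft of radius r, so J = (π·r^4) / 2.
Substitute:
  J = (π × 0.09815^4) / 2
  J = 0.0001458 m⁴
Final answer: J = 0.0001458 m⁴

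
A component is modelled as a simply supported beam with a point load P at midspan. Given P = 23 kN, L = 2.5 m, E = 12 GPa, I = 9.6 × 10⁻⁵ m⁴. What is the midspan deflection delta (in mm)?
Model: a simply supported beam with a point load P at midspan, so delta = (P·L^3) / (48·E·I).
Convert to SI units:
  P = 23 kN = 23000 N
  E = 12 GPa = 1.2 × 10¹⁰ Pa
Substitute:
  delta = (23000 × 2.5^3) / (48 × (1.2 × 10¹⁰) × (9.6 × 10⁻⁵))
  delta = 0.006499 m
Convert: delta = 0.006499 m = 6.499 mm
Final answer: delta = 6.499 mm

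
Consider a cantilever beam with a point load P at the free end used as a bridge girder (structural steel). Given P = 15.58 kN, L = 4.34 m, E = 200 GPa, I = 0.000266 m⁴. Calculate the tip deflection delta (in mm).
Model: a cantilever beam with a point load P at the free end, so delta = (P·L^3) / (3·E·I).
Convert to SI units:
  P = 15.58 kN = 15580 N
  E = 200 GPa = 2 × 10¹¹ Pa
Substitute:
  delta = (15580 × 4.34^3) / (3 × (2 × 10¹¹) × 0.000266)
  delta = 0.00798 m
Convert: delta = 0.00798 m = 7.98 mm
Final answer: delta = 7.98 mm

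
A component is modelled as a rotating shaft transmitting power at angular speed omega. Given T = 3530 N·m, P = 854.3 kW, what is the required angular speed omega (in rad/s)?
Model: a rotating shaft transmitting power at angular speed omega, so P = T·omega.
Solve for omega: omega = P / T.
Convert to SI units:
  P = 854.3 kW = 854300 W
Substitute:
  omega = 854300 / 3530
  omega = 242 rad/s
Final answer: omega = 242 rad/s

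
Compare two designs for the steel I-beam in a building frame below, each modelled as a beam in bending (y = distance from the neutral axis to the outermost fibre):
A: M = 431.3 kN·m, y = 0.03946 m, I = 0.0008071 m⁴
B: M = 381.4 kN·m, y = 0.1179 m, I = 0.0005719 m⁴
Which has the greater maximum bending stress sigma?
Model: a beam in bending (y = distance from the neutral axis to the outermost fibre), so sigma = (M·y) / I (SI units).
  A: sigma = (431300 × 0.03946) / 0.0008071 = 2.109 × 10⁷ Pa = 21.09 MPa
  B: sigma = (381400 × 0.1179) / 0.0005719 = 7.863 × 10⁷ Pa = 78.63 MPa
78.63 MPa > 21.09 MPa, so B is larger.
Final answer: B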